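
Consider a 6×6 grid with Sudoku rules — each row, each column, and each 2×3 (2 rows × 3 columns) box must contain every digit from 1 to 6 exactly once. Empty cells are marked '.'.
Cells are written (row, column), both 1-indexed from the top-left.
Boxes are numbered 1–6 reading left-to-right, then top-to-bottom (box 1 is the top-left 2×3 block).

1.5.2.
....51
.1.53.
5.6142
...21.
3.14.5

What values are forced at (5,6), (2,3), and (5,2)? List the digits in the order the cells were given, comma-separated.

For (5,6):
  Consider where 3 can go in box 6.
  (6,5) is out (row 6 already has a 3).
  So the only cell in box 6 that can hold 3 is (5,6).
  So (5,6) = 3.
For (2,3):
  Consider where 3 can go in column 3.
  (3,3) is out (row 3 already has a 3).
  (5,3) is out (box 5 already has a 3).
  So the only cell in column 3 that can hold 3 is (2,3).
  So (2,3) = 3.
For (5,2):
  Consider where 5 can go in row 5.
  (5,1) is out (column 1 already has a 5).
  (5,3) is out (column 3 already has a 5).
  (5,6) is out (column 6 already has a 5).
  So the only cell in row 5 that can hold 5 is (5,2).
  So (5,2) = 5.

3,3,5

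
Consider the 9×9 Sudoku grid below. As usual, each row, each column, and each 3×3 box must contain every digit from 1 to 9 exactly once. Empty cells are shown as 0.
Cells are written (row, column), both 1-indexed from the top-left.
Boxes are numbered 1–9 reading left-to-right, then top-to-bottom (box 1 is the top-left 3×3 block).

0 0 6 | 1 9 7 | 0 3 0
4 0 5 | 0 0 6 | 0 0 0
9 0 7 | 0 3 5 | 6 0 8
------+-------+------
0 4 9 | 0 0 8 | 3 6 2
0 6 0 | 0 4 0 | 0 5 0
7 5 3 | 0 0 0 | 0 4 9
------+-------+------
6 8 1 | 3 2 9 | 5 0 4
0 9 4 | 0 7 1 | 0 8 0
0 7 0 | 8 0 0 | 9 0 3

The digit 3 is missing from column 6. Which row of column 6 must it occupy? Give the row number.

5

Consider where 3 can go in column 6.
(6,6) is out (row 6 already has a 3).
(9,6) is out (row 9 already has a 3).
So the only cell in column 6 that can hold 3 is (5,6).
That is row 5.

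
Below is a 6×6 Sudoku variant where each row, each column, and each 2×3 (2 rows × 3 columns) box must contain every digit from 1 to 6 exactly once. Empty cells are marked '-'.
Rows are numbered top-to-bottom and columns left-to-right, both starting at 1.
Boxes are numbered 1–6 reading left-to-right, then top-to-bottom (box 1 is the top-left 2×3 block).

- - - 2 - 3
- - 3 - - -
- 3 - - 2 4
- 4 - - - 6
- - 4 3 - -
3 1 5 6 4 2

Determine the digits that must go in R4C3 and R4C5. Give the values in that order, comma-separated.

For R4C3:
  Consider where 2 can go in column 3.
  R1C3 is out (row 1 already has a 2).
  R3C3 is out (row 3 already has a 2).
  So the only cell in column 3 that can hold 2 is R4C3.
  So R4C3 = 2.
For R4C5:
  Consider where 3 can go in box 4.
  R3C4 is out (row 3 already has a 3).
  R4C4 is out (column 4 already has a 3).
  So the only cell in box 4 that can hold 3 is R4C5.
  So R4C5 = 3.

2,3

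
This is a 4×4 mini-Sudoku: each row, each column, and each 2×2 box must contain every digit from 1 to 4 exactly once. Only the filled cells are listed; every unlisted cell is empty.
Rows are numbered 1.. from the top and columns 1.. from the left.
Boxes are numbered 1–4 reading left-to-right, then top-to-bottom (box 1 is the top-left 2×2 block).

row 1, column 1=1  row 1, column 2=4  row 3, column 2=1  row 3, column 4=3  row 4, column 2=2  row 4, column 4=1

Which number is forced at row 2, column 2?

3

Row 2 already contains {}.
Column 2 already contains {1, 2, 4}.
Its 2×2 block (box 1) already contains {1, 4}.
The only value from 1–4 not eliminated is 3, so row 2, column 2 = 3.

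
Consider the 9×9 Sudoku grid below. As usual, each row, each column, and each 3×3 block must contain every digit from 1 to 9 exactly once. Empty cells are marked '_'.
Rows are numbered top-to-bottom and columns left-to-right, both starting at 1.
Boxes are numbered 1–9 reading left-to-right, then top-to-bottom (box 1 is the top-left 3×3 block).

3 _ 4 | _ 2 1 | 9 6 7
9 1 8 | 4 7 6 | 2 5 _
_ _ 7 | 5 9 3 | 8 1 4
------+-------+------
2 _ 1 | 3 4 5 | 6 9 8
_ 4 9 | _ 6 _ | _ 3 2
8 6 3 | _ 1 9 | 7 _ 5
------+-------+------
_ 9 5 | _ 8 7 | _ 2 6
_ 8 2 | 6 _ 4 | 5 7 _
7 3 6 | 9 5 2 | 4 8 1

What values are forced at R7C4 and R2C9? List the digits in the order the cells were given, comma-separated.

1,3

For R7C4:
  Row 7 already contains {2, 5, 6, 7, 8, 9}.
  Column 4 already contains {3, 4, 5, 6, 9}.
  Its 3×3 block (box 8) already contains {2, 4, 5, 6, 7, 8, 9}.
  The only value from 1–9 not eliminated is 1, so R7C4 = 1.
For R2C9:
  Row 2 already contains {1, 2, 4, 5, 6, 7, 8, 9}.
  Column 9 already contains {1, 2, 4, 5, 6, 7, 8}.
  Its 3×3 block (box 3) already contains {1, 2, 4, 5, 6, 7, 8, 9}.
  The only value from 1–9 not eliminated is 3, so R2C9 = 3.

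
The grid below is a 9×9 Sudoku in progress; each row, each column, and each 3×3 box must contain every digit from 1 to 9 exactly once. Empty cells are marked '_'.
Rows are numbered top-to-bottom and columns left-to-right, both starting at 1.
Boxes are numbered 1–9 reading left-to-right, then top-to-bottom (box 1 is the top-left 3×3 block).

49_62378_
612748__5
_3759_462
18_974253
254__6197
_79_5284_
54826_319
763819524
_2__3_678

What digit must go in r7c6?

7

Row 7 already contains {1, 2, 3, 4, 5, 6, 8, 9}.
Column 6 already contains {2, 3, 4, 6, 8, 9}.
Its 3×3 block (box 8) already contains {1, 2, 3, 6, 8, 9}.
The only value from 1–9 not eliminated is 7, so r7c6 = 7.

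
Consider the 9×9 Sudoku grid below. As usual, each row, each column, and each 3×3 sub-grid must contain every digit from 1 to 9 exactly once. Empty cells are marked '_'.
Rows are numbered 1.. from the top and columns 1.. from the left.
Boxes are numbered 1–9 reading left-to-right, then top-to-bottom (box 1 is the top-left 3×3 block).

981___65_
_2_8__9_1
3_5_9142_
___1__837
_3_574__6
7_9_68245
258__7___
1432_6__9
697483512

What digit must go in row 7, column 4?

9

Row 7 already contains {2, 5, 7, 8}.
Column 4 already contains {1, 2, 4, 5, 8}.
Its 3×3 block (box 8) already contains {2, 3, 4, 6, 7, 8}.
The only value from 1–9 not eliminated is 9, so row 7, column 4 = 9.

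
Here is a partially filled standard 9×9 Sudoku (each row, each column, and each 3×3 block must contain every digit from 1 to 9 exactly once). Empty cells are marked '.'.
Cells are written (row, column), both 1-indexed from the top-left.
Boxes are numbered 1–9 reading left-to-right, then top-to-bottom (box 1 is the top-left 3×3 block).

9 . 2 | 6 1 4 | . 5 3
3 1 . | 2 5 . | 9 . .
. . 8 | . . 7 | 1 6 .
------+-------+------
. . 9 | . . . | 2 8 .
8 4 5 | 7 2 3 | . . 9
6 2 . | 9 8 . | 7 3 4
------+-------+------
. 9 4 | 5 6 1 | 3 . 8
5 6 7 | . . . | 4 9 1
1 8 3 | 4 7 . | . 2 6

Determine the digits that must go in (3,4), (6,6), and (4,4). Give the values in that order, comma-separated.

3,5,1

For (3,4):
  Row 3 already contains {1, 6, 7, 8}.
  Column 4 already contains {2, 4, 5, 6, 7, 9}.
  Its 3×3 block (box 2) already contains {1, 2, 4, 5, 6, 7}.
  The only value from 1–9 not eliminated is 3, so (3,4) = 3.
For (6,6):
  Row 6 already contains {2, 3, 4, 6, 7, 8, 9}.
  Column 6 already contains {1, 3, 4, 7}.
  Its 3×3 block (box 5) already contains {2, 3, 7, 8, 9}.
  The only value from 1–9 not eliminated is 5, so (6,6) = 5.
For (4,4):
  Row 4 already contains {2, 8, 9}.
  Column 4 already contains {2, 4, 5, 6, 7, 9}.
  Its 3×3 block (box 5) already contains {2, 3, 7, 8, 9}.
  The only value from 1–9 not eliminated is 1, so (4,4) = 1.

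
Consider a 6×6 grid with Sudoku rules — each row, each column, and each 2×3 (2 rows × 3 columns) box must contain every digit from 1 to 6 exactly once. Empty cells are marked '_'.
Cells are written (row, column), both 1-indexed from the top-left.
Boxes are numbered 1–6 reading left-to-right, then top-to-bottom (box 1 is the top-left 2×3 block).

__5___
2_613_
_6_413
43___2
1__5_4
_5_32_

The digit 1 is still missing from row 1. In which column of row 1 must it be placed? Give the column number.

Consider where 1 can go in row 1.
(1,1) is out (column 1 already has a 1).
(1,4) is out (column 4 already has a 1).
(1,5) is out (column 5 already has a 1).
(1,6) is out (box 2 already has a 1).
So the only cell in row 1 that can hold 1 is (1,2).
That is column 2.

2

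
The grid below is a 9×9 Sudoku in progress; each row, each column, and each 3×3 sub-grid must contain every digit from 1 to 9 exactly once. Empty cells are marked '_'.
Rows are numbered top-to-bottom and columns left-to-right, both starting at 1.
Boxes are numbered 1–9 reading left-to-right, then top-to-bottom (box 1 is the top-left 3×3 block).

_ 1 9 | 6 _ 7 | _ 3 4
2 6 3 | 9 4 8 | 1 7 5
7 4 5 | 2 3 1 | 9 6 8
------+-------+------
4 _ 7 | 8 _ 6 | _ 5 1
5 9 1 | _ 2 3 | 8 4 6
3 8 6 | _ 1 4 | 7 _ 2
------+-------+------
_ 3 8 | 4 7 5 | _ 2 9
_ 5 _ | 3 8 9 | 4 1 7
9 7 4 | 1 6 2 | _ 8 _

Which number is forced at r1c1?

8

Row 1 already contains {1, 3, 4, 6, 7, 9}.
Column 1 already contains {2, 3, 4, 5, 7, 9}.
Its 3×3 block (box 1) already contains {1, 2, 3, 4, 5, 6, 7, 9}.
The only value from 1–9 not eliminated is 8, so r1c1 = 8.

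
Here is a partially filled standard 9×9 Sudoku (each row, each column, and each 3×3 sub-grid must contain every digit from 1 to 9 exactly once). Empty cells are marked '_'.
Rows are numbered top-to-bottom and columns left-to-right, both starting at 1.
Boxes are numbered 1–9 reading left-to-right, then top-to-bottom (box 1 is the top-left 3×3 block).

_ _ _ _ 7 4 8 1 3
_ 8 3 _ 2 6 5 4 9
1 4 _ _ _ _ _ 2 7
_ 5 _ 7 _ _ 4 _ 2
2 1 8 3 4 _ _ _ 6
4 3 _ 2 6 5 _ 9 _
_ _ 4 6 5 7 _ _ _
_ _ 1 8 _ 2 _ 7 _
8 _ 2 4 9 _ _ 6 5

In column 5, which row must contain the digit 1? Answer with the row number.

Consider where 1 can go in column 5.
r3c5 is out (row 3 already has a 1).
r8c5 is out (row 8 already has a 1).
So the only cell in column 5 that can hold 1 is r4c5.
That is row 4.

4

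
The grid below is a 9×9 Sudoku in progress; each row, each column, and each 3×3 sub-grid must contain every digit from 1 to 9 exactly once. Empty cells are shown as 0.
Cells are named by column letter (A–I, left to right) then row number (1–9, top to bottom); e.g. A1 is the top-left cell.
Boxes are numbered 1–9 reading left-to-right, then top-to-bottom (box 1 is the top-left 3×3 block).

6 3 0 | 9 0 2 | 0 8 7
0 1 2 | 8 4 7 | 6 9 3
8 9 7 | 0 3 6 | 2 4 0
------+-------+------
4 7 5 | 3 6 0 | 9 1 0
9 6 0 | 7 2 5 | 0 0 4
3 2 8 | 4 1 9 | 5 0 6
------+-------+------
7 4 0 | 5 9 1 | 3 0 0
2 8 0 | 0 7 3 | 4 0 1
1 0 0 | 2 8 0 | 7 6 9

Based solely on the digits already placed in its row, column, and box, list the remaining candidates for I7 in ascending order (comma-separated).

Row 7 already contains {1, 3, 4, 5, 7, 9}.
Column I already contains {1, 3, 4, 6, 7, 9}.
Its 3×3 block (box 9) already contains {1, 3, 4, 6, 7, 9}.
Removing those from 1–9 leaves {2, 8} as the candidates for I7.

2,8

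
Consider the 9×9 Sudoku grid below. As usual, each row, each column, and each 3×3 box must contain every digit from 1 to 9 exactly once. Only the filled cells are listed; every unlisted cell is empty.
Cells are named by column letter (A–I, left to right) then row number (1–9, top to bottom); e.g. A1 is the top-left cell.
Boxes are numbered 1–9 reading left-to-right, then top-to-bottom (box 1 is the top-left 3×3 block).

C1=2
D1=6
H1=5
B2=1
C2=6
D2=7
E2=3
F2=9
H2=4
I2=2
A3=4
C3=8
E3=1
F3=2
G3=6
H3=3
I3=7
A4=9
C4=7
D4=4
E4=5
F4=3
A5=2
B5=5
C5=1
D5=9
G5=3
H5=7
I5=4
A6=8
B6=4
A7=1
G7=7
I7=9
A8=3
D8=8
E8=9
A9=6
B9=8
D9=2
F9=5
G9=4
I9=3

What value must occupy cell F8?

Cell F8 itself could take any of {1, 4, 6, 7} by direct elimination.
Consider where 1 can go in box 8.
D7 is out (row 7 already has a 1).
E7 is out (row 7 already has a 1).
F7 is out (row 7 already has a 1).
E9 is out (column E already has a 1).
So the only cell in box 8 that can hold 1 is F8.
Therefore F8 = 1.

1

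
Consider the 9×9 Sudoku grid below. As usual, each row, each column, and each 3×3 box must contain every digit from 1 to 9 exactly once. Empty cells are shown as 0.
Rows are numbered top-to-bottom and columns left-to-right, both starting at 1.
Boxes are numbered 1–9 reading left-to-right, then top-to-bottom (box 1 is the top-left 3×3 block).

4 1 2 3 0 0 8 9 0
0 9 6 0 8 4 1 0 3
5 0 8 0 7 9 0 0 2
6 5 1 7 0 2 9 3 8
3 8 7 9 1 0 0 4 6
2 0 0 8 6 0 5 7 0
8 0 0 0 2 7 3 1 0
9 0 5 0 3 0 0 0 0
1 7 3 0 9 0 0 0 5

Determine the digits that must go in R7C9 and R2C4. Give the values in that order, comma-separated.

For R7C9:
  Consider where 9 can go in box 9.
  R8C7 is out (row 8 already has a 9).
  R8C8 is out (row 8 already has a 9).
  R8C9 is out (row 8 already has a 9).
  R9C7 is out (row 9 already has a 9).
  R9C8 is out (row 9 already has a 9).
  So the only cell in box 9 that can hold 9 is R7C9.
  So R7C9 = 9.
For R2C4:
  Consider where 2 can go in row 2.
  R2C1 is out (column 1 already has a 2).
  R2C8 is out (box 3 already has a 2).
  So the only cell in row 2 that can hold 2 is R2C4.
  So R2C4 = 2.

9,2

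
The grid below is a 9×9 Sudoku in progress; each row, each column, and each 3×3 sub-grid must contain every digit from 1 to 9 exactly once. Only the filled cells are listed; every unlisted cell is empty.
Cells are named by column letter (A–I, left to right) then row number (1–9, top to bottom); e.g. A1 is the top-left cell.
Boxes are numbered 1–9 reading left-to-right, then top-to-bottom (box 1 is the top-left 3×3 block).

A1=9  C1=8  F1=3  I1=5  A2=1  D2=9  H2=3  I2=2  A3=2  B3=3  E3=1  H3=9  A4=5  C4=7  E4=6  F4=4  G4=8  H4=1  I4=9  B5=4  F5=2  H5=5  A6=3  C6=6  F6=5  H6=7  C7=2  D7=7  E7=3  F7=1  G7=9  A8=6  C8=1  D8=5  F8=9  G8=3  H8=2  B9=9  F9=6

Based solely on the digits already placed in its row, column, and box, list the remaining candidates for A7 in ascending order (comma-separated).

4,8

Row 7 already contains {1, 2, 3, 7, 9}.
Column A already contains {1, 2, 3, 5, 6, 9}.
Its 3×3 block (box 7) already contains {1, 2, 6, 9}.
Removing those from 1–9 leaves {4, 8} as the candidates for A7.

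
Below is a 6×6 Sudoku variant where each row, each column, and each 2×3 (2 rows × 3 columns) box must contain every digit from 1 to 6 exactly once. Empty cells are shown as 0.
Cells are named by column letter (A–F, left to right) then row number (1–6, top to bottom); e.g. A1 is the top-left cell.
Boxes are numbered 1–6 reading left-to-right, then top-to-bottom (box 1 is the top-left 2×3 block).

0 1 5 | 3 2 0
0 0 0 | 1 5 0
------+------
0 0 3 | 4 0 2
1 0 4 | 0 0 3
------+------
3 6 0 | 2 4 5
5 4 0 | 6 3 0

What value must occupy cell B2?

3

Cell B2 itself could take any of {2, 3} by direct elimination.
Consider where 3 can go in row 2.
A2 is out (column A already has a 3).
C2 is out (column C already has a 3).
F2 is out (column F already has a 3).
So the only cell in row 2 that can hold 3 is B2.
Therefore B2 = 3.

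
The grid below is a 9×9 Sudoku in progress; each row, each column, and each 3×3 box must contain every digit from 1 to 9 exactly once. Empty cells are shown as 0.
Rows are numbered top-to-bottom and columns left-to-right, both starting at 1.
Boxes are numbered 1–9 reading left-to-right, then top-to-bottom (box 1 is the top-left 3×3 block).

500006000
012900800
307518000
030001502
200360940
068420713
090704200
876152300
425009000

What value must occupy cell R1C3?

Cell R1C3 itself could take any of {4, 9} by direct elimination.
Consider where 9 can go in box 1.
R1C2 is out (column 2 already has a 9).
R2C1 is out (row 2 already has a 9).
R3C2 is out (column 2 already has a 9).
So the only cell in box 1 that can hold 9 is R1C3.
Therefore R1C3 = 9.

9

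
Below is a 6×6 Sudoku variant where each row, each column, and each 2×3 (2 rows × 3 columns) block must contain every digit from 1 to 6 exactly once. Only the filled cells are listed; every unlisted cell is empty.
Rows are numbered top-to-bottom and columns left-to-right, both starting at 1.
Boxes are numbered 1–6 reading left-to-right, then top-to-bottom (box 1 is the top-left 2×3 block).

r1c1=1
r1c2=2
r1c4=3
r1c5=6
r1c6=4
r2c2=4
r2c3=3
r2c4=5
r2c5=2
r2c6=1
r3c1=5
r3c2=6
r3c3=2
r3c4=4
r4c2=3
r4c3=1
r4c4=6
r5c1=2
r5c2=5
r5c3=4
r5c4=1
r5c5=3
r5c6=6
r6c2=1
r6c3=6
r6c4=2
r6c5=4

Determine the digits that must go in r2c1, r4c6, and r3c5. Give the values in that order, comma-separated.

6,2,1

For r2c1:
  Row 2 already contains {1, 2, 3, 4, 5}.
  Column 1 already contains {1, 2, 5}.
  Its 2×3 block (box 1) already contains {1, 2, 3, 4}.
  The only value from 1–6 not eliminated is 6, so r2c1 = 6.
For r4c6:
  Consider where 2 can go in row 4.
  r4c1 is out (column 1 already has a 2).
  r4c5 is out (column 5 already has a 2).
  So the only cell in row 4 that can hold 2 is r4c6.
  So r4c6 = 2.
For r3c5:
  Row 3 already contains {2, 4, 5, 6}.
  Column 5 already contains {2, 3, 4, 6}.
  Its 2×3 block (box 4) already contains {4, 6}.
  The only value from 1–6 not eliminated is 1, so r3c5 = 1.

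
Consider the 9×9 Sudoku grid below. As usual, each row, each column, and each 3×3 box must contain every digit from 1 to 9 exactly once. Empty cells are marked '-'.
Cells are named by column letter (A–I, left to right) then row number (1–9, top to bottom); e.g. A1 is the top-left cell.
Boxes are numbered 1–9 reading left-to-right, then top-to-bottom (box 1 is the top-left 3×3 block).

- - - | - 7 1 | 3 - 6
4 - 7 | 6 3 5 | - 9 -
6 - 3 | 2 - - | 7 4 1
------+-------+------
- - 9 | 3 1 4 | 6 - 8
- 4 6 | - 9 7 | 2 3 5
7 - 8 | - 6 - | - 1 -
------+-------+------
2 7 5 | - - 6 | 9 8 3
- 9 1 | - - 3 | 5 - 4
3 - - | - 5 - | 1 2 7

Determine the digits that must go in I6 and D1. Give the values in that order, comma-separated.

9,4

For I6:
  Row 6 already contains {1, 6, 7, 8}.
  Column I already contains {1, 3, 4, 5, 6, 7, 8}.
  Its 3×3 block (box 6) already contains {1, 2, 3, 5, 6, 8}.
  The only value from 1–9 not eliminated is 9, so I6 = 9.
For D1:
  Consider where 4 can go in box 2.
  E3 is out (row 3 already has a 4).
  F3 is out (row 3 already has a 4).
  So the only cell in box 2 that can hold 4 is D1.
  So D1 = 4.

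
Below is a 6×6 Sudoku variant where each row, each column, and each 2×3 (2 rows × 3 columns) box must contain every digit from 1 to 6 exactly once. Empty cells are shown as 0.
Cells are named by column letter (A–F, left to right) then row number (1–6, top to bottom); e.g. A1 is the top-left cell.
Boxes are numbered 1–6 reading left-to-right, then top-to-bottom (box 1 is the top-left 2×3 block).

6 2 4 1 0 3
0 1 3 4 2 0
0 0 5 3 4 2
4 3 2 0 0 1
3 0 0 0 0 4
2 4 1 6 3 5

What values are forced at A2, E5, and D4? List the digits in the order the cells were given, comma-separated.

For A2:
  Row 2 already contains {1, 2, 3, 4}.
  Column A already contains {2, 3, 4, 6}.
  Its 2×3 block (box 1) already contains {1, 2, 3, 4, 6}.
  The only value from 1–6 not eliminated is 5, so A2 = 5.
For E5:
  Row 5 already contains {3, 4}.
  Column E already contains {2, 3, 4}.
  Its 2×3 block (box 6) already contains {3, 4, 5, 6}.
  The only value from 1–6 not eliminated is 1, so E5 = 1.
For D4:
  Row 4 already contains {1, 2, 3, 4}.
  Column D already contains {1, 3, 4, 6}.
  Its 2×3 block (box 4) already contains {1, 2, 3, 4}.
  The only value from 1–6 not eliminated is 5, so D4 = 5.

5,1,5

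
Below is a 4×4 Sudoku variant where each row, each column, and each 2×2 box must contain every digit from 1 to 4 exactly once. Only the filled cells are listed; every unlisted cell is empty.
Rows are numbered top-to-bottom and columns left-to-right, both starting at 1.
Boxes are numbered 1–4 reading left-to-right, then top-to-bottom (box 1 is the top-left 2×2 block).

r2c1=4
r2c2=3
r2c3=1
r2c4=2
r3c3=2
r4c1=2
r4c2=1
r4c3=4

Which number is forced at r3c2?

Row 3 already contains {2}.
Column 2 already contains {1, 3}.
Its 2×2 block (box 3) already contains {1, 2}.
The only value from 1–4 not eliminated is 4, so r3c2 = 4.

4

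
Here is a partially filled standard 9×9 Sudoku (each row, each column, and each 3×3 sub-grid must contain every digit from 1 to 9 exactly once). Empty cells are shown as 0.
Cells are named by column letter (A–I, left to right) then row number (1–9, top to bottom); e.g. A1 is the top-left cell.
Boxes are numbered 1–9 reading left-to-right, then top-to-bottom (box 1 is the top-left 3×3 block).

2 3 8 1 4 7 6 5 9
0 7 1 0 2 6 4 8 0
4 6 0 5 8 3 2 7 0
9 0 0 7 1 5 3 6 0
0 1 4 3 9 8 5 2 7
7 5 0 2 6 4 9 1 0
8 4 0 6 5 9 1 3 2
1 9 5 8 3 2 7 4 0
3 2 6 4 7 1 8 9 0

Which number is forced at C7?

7

Row 7 already contains {1, 2, 3, 4, 5, 6, 8, 9}.
Column C already contains {1, 4, 5, 6, 8}.
Its 3×3 block (box 7) already contains {1, 2, 3, 4, 5, 6, 8, 9}.
The only value from 1–9 not eliminated is 7, so C7 = 7.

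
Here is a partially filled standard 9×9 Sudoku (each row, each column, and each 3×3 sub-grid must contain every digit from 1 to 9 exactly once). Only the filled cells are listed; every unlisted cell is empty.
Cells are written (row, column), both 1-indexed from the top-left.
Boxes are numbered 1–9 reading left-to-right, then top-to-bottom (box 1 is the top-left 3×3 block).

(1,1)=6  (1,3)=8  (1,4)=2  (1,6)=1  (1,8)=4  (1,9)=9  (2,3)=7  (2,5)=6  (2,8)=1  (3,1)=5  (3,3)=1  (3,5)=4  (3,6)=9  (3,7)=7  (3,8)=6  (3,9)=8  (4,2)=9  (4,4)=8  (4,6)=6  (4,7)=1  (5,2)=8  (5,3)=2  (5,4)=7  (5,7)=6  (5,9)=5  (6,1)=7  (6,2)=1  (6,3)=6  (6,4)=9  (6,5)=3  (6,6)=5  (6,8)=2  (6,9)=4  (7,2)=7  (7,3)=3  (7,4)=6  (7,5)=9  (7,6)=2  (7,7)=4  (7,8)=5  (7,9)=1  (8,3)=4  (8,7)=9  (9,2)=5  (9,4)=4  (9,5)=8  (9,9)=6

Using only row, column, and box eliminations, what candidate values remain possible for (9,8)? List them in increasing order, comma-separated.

3,7

Row 9 already contains {4, 5, 6, 8}.
Column 8 already contains {1, 2, 4, 5, 6}.
Its 3×3 block (box 9) already contains {1, 4, 5, 6, 9}.
Removing those from 1–9 leaves {3, 7} as the candidates for (9,8).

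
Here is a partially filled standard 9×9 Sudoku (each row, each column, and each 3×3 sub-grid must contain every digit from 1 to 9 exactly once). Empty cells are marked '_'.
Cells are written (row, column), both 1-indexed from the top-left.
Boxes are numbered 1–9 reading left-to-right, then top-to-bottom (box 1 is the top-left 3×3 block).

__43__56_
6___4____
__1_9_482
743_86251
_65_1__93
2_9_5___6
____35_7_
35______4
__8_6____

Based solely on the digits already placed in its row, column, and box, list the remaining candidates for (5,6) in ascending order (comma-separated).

Row 5 already contains {1, 3, 5, 6, 9}.
Column 6 already contains {5, 6}.
Its 3×3 block (box 5) already contains {1, 5, 6, 8}.
Removing those from 1–9 leaves {2, 4, 7} as the candidates for (5,6).

2,4,7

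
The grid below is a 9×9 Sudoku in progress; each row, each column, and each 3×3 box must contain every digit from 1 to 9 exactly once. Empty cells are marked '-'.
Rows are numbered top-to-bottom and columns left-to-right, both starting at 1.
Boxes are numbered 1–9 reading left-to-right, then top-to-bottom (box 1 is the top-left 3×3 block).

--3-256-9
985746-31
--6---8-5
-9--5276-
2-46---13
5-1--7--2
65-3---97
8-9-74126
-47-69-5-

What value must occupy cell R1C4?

8

Cell R1C4 itself could take any of {1, 8} by direct elimination.
Consider where 8 can go in box 2.
R3C4 is out (row 3 already has a 8).
R3C5 is out (row 3 already has a 8).
R3C6 is out (row 3 already has a 8).
So the only cell in box 2 that can hold 8 is R1C4.
Therefore R1C4 = 8.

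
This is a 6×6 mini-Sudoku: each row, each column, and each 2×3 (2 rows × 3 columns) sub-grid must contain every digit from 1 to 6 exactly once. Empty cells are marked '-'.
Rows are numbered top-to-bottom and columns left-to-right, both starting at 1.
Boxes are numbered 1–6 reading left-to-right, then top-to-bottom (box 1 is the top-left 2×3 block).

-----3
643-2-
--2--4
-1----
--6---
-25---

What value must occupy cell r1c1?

2

Cell r1c1 itself could take any of {1, 2, 5} by direct elimination.
Consider where 2 can go in column 1.
r3c1 is out (row 3 already has a 2).
r4c1 is out (box 3 already has a 2).
r5c1 is out (box 5 already has a 2).
r6c1 is out (row 6 already has a 2).
So the only cell in column 1 that can hold 2 is r1c1.
Therefore r1c1 = 2.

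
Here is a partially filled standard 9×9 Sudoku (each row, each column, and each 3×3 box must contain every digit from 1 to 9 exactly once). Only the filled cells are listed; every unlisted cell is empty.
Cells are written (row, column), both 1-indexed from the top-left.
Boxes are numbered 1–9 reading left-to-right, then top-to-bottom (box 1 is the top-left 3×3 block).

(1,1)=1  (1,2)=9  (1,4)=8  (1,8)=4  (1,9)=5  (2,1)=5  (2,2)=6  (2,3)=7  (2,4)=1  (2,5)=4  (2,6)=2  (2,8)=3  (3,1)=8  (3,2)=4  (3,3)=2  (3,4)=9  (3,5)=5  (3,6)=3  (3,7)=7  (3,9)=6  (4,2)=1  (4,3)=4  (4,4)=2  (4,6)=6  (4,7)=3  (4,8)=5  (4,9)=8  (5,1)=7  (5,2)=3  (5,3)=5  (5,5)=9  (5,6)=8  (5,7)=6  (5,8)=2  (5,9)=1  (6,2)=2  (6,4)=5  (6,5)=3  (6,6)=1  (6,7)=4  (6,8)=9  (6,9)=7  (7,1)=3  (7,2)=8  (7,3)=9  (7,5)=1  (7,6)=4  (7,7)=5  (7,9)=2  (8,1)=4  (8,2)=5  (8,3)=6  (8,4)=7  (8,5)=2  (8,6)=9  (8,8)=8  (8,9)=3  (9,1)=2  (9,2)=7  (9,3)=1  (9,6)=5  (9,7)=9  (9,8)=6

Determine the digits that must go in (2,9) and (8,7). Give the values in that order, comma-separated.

9,1

For (2,9):
  Row 2 already contains {1, 2, 3, 4, 5, 6, 7}.
  Column 9 already contains {1, 2, 3, 5, 6, 7, 8}.
  Its 3×3 block (box 3) already contains {3, 4, 5, 6, 7}.
  The only value from 1–9 not eliminated is 9, so (2,9) = 9.
For (8,7):
  Row 8 already contains {2, 3, 4, 5, 6, 7, 8, 9}.
  Column 7 already contains {3, 4, 5, 6, 7, 9}.
  Its 3×3 block (box 9) already contains {2, 3, 5, 6, 8, 9}.
  The only value from 1–9 not eliminated is 1, so (8,7) = 1.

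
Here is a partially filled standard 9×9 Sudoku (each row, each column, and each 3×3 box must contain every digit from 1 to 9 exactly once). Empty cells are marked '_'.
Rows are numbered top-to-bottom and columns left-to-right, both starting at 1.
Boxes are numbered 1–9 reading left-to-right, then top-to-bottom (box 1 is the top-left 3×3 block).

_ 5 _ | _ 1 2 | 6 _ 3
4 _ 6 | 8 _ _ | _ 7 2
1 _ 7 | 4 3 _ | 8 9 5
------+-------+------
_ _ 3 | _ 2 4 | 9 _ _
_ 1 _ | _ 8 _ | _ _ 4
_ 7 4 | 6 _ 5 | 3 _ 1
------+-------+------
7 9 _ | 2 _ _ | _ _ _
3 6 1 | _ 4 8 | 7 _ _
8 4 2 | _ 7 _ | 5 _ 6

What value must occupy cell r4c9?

7

Cell r4c9 itself could take any of {7, 8} by direct elimination.
Consider where 7 can go in box 6.
r4c8 is out (column 8 already has a 7).
r5c7 is out (column 7 already has a 7).
r5c8 is out (column 8 already has a 7).
r6c8 is out (row 6 already has a 7).
So the only cell in box 6 that can hold 7 is r4c9.
Therefore r4c9 = 7.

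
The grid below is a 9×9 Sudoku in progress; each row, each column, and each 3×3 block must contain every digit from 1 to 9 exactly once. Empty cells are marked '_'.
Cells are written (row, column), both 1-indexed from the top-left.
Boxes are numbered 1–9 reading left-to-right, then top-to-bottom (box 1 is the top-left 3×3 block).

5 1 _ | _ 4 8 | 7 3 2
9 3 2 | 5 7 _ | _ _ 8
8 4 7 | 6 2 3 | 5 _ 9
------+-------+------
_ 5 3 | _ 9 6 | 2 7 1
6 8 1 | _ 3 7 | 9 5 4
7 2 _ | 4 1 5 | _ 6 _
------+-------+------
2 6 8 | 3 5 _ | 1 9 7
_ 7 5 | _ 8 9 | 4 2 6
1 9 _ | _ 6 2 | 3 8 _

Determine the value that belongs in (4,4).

8

Row 4 already contains {1, 2, 3, 5, 6, 7, 9}.
Column 4 already contains {3, 4, 5, 6}.
Its 3×3 block (box 5) already contains {1, 3, 4, 5, 6, 7, 9}.
The only value from 1–9 not eliminated is 8, so (4,4) = 8.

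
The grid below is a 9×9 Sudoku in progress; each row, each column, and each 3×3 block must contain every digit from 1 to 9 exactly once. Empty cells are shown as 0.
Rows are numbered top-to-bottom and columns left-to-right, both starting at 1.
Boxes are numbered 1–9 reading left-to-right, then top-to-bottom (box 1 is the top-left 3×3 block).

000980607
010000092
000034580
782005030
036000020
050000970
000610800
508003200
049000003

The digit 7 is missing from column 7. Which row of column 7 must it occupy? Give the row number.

9

Consider where 7 can go in column 7.
R2C7 is out (box 3 already has a 7).
R4C7 is out (row 4 already has a 7).
R5C7 is out (box 6 already has a 7).
So the only cell in column 7 that can hold 7 is R9C7.
That is row 9.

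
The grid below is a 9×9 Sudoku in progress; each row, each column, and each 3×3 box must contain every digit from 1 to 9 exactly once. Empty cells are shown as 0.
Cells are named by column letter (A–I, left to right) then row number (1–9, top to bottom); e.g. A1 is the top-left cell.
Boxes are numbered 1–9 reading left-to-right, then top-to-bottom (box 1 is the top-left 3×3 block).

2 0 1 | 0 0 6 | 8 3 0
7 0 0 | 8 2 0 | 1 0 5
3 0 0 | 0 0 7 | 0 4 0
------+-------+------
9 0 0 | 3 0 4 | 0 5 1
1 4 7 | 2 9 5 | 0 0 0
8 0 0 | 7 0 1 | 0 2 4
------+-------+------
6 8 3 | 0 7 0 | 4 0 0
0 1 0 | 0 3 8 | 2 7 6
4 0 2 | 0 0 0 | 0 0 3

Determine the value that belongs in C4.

6

Row 4 already contains {1, 3, 4, 5, 9}.
Column C already contains {1, 2, 3, 7}.
Its 3×3 block (box 4) already contains {1, 4, 7, 8, 9}.
The only value from 1–9 not eliminated is 6, so C4 = 6.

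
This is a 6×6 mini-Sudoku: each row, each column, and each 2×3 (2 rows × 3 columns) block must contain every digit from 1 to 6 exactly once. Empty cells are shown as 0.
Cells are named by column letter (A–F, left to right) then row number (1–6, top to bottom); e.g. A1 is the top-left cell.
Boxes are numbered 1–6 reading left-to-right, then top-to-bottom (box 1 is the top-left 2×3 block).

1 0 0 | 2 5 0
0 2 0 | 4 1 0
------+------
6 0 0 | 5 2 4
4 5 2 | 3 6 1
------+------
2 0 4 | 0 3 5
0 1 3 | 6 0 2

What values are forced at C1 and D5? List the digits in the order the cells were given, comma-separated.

6,1

For C1:
  Row 1 already contains {1, 2, 5}.
  Column C already contains {2, 3, 4}.
  Its 2×3 block (box 1) already contains {1, 2}.
  The only value from 1–6 not eliminated is 6, so C1 = 6.
For D5:
  Row 5 already contains {2, 3, 4, 5}.
  Column D already contains {2, 3, 4, 5, 6}.
  Its 2×3 block (box 6) already contains {2, 3, 5, 6}.
  The only value from 1–6 not eliminated is 1, so D5 = 1.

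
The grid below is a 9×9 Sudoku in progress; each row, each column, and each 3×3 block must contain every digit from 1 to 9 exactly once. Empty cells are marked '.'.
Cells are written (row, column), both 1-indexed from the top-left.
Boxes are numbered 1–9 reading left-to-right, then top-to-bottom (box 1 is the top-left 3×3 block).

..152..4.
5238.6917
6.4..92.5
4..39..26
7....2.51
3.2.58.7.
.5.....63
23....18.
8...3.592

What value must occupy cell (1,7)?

6

Cell (1,7) itself could take any of {3, 6, 8} by direct elimination.
Consider where 6 can go in box 3.
(1,9) is out (column 9 already has a 6).
(3,8) is out (row 3 already has a 6).
So the only cell in box 3 that can hold 6 is (1,7).
Therefore (1,7) = 6.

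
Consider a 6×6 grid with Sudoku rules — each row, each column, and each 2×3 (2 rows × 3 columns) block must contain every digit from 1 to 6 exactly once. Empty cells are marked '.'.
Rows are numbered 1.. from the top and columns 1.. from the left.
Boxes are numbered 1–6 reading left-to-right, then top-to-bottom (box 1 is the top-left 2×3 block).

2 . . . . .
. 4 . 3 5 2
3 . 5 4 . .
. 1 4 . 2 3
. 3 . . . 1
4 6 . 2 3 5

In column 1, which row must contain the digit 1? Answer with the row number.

2

Consider where 1 can go in column 1.
row 4, column 1 is out (row 4 already has a 1).
row 5, column 1 is out (row 5 already has a 1).
So the only cell in column 1 that can hold 1 is row 2, column 1.
That is row 2.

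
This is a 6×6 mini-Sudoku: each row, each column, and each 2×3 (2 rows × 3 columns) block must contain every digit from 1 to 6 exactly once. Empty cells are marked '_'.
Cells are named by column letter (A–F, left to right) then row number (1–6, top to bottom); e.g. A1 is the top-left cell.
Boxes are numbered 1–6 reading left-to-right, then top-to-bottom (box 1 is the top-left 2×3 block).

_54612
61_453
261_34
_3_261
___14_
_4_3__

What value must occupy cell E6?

2

Row 6 already contains {3, 4}.
Column E already contains {1, 3, 4, 5, 6}.
Its 2×3 block (box 6) already contains {1, 3, 4}.
The only value from 1–6 not eliminated is 2, so E6 = 2.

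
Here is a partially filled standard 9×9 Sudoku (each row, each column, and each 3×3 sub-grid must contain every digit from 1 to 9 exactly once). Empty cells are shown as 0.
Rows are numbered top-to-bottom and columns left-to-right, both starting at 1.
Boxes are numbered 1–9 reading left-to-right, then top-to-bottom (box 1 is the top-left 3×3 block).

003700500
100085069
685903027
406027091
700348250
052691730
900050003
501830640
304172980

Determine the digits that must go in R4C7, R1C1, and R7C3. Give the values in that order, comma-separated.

8,2,8

For R4C7:
  Row 4 already contains {1, 2, 4, 6, 7, 9}.
  Column 7 already contains {2, 5, 6, 7, 9}.
  Its 3×3 block (box 6) already contains {1, 2, 3, 5, 7, 9}.
  The only value from 1–9 not eliminated is 8, so R4C7 = 8.
For R1C1:
  Row 1 already contains {3, 5, 7}.
  Column 1 already contains {1, 3, 4, 5, 6, 7, 9}.
  Its 3×3 block (box 1) already contains {1, 3, 5, 6, 8}.
  The only value from 1–9 not eliminated is 2, so R1C1 = 2.
For R7C3:
  Consider where 8 can go in column 3.
  R2C3 is out (row 2 already has a 8).
  R5C3 is out (row 5 already has a 8).
  So the only cell in column 3 that can hold 8 is R7C3.
  So R7C3 = 8.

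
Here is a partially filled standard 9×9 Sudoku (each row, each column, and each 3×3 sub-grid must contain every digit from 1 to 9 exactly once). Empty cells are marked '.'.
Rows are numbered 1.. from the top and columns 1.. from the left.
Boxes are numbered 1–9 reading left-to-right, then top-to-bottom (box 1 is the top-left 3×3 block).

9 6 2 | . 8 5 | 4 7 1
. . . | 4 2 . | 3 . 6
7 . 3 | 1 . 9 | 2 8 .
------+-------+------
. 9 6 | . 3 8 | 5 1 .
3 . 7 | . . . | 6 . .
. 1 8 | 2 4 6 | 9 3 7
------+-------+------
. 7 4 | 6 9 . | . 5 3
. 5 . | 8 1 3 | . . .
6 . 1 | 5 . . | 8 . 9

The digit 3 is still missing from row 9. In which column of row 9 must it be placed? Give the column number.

Consider where 3 can go in row 9.
row 9, column 5 is out (column 5 already has a 3).
row 9, column 6 is out (column 6 already has a 3).
row 9, column 8 is out (column 8 already has a 3).
So the only cell in row 9 that can hold 3 is row 9, column 2.
That is column 2.

2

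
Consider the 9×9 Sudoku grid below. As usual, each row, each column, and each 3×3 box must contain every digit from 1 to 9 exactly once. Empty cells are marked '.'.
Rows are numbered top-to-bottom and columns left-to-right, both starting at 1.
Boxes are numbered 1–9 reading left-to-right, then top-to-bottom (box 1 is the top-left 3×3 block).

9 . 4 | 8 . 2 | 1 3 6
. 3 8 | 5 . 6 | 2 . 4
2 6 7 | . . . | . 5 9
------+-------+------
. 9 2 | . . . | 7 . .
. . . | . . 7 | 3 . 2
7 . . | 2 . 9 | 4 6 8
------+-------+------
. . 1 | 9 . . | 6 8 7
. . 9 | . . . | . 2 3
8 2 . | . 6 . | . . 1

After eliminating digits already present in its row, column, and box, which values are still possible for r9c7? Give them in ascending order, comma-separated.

Row 9 already contains {1, 2, 6, 8}.
Column 7 already contains {1, 2, 3, 4, 6, 7}.
Its 3×3 block (box 9) already contains {1, 2, 3, 6, 7, 8}.
Removing those from 1–9 leaves {5, 9} as the candidates for r9c7.

5,9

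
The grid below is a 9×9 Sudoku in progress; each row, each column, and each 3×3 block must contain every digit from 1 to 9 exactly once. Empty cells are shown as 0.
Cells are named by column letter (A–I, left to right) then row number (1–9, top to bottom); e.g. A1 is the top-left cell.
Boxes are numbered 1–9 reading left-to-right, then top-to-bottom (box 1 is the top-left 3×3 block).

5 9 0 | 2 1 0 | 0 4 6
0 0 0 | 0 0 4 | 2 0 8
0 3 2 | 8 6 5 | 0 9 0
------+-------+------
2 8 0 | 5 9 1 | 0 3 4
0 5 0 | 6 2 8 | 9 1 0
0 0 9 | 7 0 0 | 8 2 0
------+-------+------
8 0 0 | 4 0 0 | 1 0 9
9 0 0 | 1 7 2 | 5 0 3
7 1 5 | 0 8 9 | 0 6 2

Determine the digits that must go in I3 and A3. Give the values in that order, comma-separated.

For I3:
  Consider where 1 can go in column I.
  I5 is out (row 5 already has a 1).
  I6 is out (box 6 already has a 1).
  So the only cell in column I that can hold 1 is I3.
  So I3 = 1.
For A3:
  Consider where 4 can go in row 3.
  G3 is out (box 3 already has a 4).
  I3 is out (column I already has a 4).
  So the only cell in row 3 that can hold 4 is A3.
  So A3 = 4.

1,4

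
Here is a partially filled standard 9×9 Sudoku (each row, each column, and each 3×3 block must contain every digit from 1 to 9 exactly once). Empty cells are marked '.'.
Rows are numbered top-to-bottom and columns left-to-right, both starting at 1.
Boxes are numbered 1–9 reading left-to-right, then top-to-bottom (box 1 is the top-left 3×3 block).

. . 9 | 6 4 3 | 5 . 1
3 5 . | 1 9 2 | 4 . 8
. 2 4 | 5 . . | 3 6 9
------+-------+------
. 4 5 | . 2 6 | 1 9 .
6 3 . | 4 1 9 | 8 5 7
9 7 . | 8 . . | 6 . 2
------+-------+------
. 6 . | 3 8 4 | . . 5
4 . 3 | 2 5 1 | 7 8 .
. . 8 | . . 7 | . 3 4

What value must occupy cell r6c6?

Row 6 already contains {2, 6, 7, 8, 9}.
Column 6 already contains {1, 2, 3, 4, 6, 7, 9}.
Its 3×3 block (box 5) already contains {1, 2, 4, 6, 8, 9}.
The only value from 1–9 not eliminated is 5, so r6c6 = 5.

5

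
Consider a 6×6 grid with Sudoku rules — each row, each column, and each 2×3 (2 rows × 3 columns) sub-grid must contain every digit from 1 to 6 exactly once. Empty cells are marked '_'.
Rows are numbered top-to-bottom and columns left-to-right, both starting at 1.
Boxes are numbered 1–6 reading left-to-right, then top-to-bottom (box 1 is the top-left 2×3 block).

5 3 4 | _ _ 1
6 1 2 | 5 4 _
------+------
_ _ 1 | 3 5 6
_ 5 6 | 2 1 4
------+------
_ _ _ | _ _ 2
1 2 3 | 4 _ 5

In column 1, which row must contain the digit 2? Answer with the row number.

Consider where 2 can go in column 1.
r4c1 is out (row 4 already has a 2).
r5c1 is out (row 5 already has a 2).
So the only cell in column 1 that can hold 2 is r3c1.
That is row 3.

3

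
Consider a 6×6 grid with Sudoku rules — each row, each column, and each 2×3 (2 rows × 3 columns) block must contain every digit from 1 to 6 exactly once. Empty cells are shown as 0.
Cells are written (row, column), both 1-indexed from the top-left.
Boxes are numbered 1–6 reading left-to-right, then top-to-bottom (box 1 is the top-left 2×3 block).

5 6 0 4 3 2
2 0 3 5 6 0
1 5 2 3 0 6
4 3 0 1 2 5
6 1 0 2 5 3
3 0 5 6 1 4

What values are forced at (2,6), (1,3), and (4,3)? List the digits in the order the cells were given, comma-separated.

1,1,6

For (2,6):
  Row 2 already contains {2, 3, 5, 6}.
  Column 6 already contains {2, 3, 4, 5, 6}.
  Its 2×3 block (box 2) already contains {2, 3, 4, 5, 6}.
  The only value from 1–6 not eliminated is 1, so (2,6) = 1.
For (1,3):
  Row 1 already contains {2, 3, 4, 5, 6}.
  Column 3 already contains {2, 3, 5}.
  Its 2×3 block (box 1) already contains {2, 3, 5, 6}.
  The only value from 1–6 not eliminated is 1, so (1,3) = 1.
For (4,3):
  Row 4 already contains {1, 2, 3, 4, 5}.
  Column 3 already contains {2, 3, 5}.
  Its 2×3 block (box 3) already contains {1, 2, 3, 4, 5}.
  The only value from 1–6 not eliminated is 6, so (4,3) = 6.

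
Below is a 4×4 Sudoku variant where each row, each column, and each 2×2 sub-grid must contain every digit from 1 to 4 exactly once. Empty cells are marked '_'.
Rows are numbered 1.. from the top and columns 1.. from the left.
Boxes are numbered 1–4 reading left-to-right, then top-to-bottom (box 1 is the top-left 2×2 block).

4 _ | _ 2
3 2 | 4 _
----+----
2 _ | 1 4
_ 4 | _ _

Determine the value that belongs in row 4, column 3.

2

Cell row 4, column 3 itself could take any of {2, 3} by direct elimination.
Consider where 2 can go in row 4.
row 4, column 1 is out (column 1 already has a 2).
row 4, column 4 is out (column 4 already has a 2).
So the only cell in row 4 that can hold 2 is row 4, column 3.
Therefore row 4, column 3 = 2.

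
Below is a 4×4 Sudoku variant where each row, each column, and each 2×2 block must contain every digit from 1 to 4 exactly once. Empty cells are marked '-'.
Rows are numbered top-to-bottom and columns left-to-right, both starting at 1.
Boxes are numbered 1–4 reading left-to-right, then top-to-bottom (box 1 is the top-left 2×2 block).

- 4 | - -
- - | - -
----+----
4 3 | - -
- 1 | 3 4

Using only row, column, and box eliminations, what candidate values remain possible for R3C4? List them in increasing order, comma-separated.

1,2

Row 3 already contains {3, 4}.
Column 4 already contains {4}.
Its 2×2 block (box 4) already contains {3, 4}.
Removing those from 1–4 leaves {1, 2} as the candidates for R3C4.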